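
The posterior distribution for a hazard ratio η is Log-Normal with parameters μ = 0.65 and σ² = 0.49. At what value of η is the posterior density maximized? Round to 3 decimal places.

Mode = exp(μ − σ²) = exp(0.16) = 1.174.
Mean = exp(μ + σ²/2) = exp(0.895) = 2.447.
This is the posterior mode — the MAP estimate.

1.174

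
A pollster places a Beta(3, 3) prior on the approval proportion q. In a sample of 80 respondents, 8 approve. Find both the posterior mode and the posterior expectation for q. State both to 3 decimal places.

MAP = 0.119, posterior mean = 0.128

Posterior: Beta(3+8, 3+72) = Beta(11, 75).
Mode = (11−1)/(11+75−2) = 10/84 = 0.119.
Mean = 11/(11+75) = 11/86 = 0.128.
Mean > mode: the posterior has a right tail.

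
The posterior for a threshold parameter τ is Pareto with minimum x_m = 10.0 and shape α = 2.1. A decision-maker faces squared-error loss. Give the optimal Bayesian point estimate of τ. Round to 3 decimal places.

The Pareto density is strictly decreasing on [x_m, ∞), so the mode is x_m = 10.000.
Mean = α·x_m/(α−1) = 2.1·10.0/1.1 = 19.091.
Squared-error loss ⇒ the optimal estimator is the posterior mean.

19.091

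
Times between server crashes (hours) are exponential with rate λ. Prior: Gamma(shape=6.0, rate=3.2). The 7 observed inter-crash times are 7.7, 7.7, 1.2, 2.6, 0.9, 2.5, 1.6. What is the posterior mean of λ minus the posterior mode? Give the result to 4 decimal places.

Σ times = 24.2. Posterior: Gamma(shape = 6.0+7 = 13.0, rate = 3.2+24.2 = 27.4).
Mode = (α−1)/β = 12.0/27.4 = 0.4380.
Mean = α/β = 13.0/27.4 = 0.4745.
Difference = 0.4745 − 0.4380 = 0.0365.
Mean > mode: the posterior has a right tail.

0.0365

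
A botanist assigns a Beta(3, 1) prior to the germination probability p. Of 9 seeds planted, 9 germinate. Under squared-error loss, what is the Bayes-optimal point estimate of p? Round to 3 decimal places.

0.923

Posterior: Beta(3+9, 1+0) = Beta(12, 1).
Since β = 1 ≤ 1 and α > 1, the Beta density is monotone increasing on [0,1]; the mode is at 1.
Mean = 12/(12+1) = 0.923.
Squared-error loss ⇒ the optimal estimator is the posterior mean.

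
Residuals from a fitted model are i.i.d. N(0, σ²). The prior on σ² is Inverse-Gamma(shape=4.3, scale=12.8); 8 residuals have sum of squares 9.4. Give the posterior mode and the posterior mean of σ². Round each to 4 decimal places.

MAP = 1.8817, posterior mean = 2.3973

Posterior: Inverse-Gamma(shape = 4.3+8/2 = 8.3, scale = 12.8+9.4/2 = 17.5).
Mode = β/(α+1) = 17.5/9.3 = 1.8817.
Mean = β/(α−1) = 17.5/7.3 = 2.3973.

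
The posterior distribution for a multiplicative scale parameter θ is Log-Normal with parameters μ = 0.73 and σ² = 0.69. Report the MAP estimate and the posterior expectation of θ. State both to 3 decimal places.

Mode = exp(μ − σ²) = exp(0.04) = 1.041.
Mean = exp(μ + σ²/2) = exp(1.075) = 2.930.
Right-skewed posterior ⇒ mode < mean.

MAP = 1.041, posterior mean = 2.930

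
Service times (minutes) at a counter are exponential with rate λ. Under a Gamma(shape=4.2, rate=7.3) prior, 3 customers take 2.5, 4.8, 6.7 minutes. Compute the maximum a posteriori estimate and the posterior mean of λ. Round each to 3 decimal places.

Σ times = 14.0. Posterior: Gamma(shape = 4.2+3 = 7.2, rate = 7.3+14.0 = 21.3).
Mode = (α−1)/β = 6.2/21.3 = 0.291.
Mean = α/β = 7.2/21.3 = 0.338.

MAP: 0.291. Posterior mean: 0.338.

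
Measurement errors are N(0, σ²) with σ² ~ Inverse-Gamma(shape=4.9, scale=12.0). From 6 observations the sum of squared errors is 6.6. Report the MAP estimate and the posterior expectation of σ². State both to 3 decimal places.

Posterior: Inverse-Gamma(shape = 4.9+6/2 = 7.9, scale = 12.0+6.6/2 = 15.3).
Mode = β/(α+1) = 15.3/8.9 = 1.719.
Mean = β/(α−1) = 15.3/6.9 = 2.217.

MAP: 1.719. Posterior mean: 2.217.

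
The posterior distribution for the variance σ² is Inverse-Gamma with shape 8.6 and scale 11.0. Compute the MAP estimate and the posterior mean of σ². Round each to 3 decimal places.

σ²_MAP = 1.146, E[σ²|data] = 1.447

Mode = β/(α+1) = 11.0/9.6 = 1.146.
Mean = β/(α−1) = 11.0/7.6 = 1.447.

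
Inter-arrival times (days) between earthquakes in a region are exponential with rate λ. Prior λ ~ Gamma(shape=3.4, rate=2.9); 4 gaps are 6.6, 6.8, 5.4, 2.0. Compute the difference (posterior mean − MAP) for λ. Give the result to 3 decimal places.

0.042

Σ times = 20.8. Posterior: Gamma(shape = 3.4+4 = 7.4, rate = 2.9+20.8 = 23.7).
Mode = (α−1)/β = 6.4/23.7 = 0.270.
Mean = α/β = 7.4/23.7 = 0.312.
Difference = 0.312 − 0.270 = 0.042.
Mean > mode: the posterior has a right tail.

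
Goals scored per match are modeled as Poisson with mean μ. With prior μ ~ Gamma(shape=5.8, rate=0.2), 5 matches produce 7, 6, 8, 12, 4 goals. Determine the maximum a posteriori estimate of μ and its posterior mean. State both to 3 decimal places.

Σ counts = 37. Posterior: Gamma(shape = 5.8+37 = 42.8, rate = 0.2+5 = 5.2).
Mode = (α−1)/β = 41.8/5.2 = 8.038.
Mean = α/β = 42.8/5.2 = 8.231.
Right-skewed posterior ⇒ mode < mean.

μ_MAP = 8.038, E[μ|data] = 8.231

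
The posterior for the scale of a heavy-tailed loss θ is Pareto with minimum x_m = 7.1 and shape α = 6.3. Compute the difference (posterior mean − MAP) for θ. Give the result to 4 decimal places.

The Pareto density is strictly decreasing on [x_m, ∞), so the mode is x_m = 7.1000.
Mean = α·x_m/(α−1) = 6.3·7.1/5.3 = 8.4396.
Difference = 8.4396 − 7.1000 = 1.3396.
The posterior is right-skewed, so the mean exceeds the mode.

1.3396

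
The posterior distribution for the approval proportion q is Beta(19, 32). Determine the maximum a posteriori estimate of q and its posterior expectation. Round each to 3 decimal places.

MAP: 0.367. Posterior mean: 0.373.

Mode = (19−1)/(19+32−2) = 18/49 = 0.367.
Mean = 19/(19+32) = 19/51 = 0.373.
Mean > mode: the posterior has a right tail.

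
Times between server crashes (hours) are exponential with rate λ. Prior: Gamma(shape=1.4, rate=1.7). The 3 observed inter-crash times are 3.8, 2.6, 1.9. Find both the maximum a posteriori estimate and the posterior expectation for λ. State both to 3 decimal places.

Σ times = 8.3. Posterior: Gamma(shape = 1.4+3 = 4.4, rate = 1.7+8.3 = 10.0).
Mode = (α−1)/β = 3.4/10.0 = 0.340.
Mean = α/β = 4.4/10.0 = 0.440.

maximum a posteriori estimate = 0.340, posterior expectation = 0.440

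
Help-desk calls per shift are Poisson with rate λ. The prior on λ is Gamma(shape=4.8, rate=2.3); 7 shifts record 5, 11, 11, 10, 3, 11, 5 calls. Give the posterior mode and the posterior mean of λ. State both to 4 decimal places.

Σ counts = 56. Posterior: Gamma(shape = 4.8+56 = 60.8, rate = 2.3+7 = 9.3).
Mode = (α−1)/β = 59.8/9.3 = 6.4301.
Mean = α/β = 60.8/9.3 = 6.5376.
The posterior is right-skewed, so the mean exceeds the mode.

MAP: 6.4301. Posterior mean: 6.5376.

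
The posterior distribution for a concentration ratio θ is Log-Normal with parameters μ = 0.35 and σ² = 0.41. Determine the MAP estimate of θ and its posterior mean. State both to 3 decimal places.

MAP: 0.942. Posterior mean: 1.742.

Mode = exp(μ − σ²) = exp(-0.06) = 0.942.
Mean = exp(μ + σ²/2) = exp(0.555) = 1.742.
Mean > mode: the posterior has a right tail.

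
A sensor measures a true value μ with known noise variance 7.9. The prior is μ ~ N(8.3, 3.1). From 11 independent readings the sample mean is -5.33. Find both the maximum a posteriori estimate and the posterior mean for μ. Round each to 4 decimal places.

MAP: -2.7663. Posterior mean: -2.7663.

Posterior for μ is Normal. Precision-weighted mean: (1/3.1·8.3 + 11/7.9·-5.33) / (1/3.1 + 11/7.9) = -2.7663.
A Normal posterior is symmetric, so mode = mean.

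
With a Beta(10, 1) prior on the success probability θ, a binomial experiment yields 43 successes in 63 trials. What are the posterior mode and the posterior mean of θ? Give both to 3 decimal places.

posterior mode = 0.722, posterior mean = 0.716

Posterior: Beta(10+43, 1+20) = Beta(53, 21).
Mode = (53−1)/(53+21−2) = 52/72 = 0.722.
Mean = 53/(53+21) = 53/74 = 0.716.
Mode > mean: the posterior has a left tail.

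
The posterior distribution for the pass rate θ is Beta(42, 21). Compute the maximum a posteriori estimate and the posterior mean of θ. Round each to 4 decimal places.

Mode = (42−1)/(42+21−2) = 41/61 = 0.6721.
Mean = 42/(42+21) = 42/63 = 0.6667.

MAP = 0.6721; posterior mean = 0.6667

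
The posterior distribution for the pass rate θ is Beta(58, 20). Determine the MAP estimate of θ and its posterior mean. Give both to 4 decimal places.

Mode = (58−1)/(58+20−2) = 57/76 = 0.7500.
Mean = 58/(58+20) = 58/78 = 0.7436.
The mean is pulled below the mode by the posterior's left skew.

MAP: 0.7500. Posterior mean: 0.7436.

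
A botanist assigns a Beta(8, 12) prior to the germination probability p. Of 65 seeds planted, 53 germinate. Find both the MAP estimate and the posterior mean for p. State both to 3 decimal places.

Posterior: Beta(8+53, 12+12) = Beta(61, 24).
Mode = (61−1)/(61+24−2) = 60/83 = 0.723.
Mean = 61/(61+24) = 61/85 = 0.718.

p_MAP = 0.723, E[p|data] = 0.718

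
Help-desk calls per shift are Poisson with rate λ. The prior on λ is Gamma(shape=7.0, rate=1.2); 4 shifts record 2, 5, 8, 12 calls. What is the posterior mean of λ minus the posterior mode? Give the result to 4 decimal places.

Σ counts = 27. Posterior: Gamma(shape = 7.0+27 = 34.0, rate = 1.2+4 = 5.2).
Mode = (α−1)/β = 33.0/5.2 = 6.3462.
Mean = α/β = 34.0/5.2 = 6.5385.
Difference = 6.5385 − 6.3462 = 0.1923.

0.1923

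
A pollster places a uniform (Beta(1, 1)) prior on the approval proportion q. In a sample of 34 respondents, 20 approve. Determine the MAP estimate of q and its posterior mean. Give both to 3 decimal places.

MAP estimate = 0.588, posterior mean = 0.583

Posterior: Beta(1+20, 1+14) = Beta(21, 15).
Mode = (21−1)/(21+15−2) = 20/34 = 0.588.
With a flat prior the MAP equals the MLE, 20/34.
Mean = 21/(21+15) = 21/36 = 0.583.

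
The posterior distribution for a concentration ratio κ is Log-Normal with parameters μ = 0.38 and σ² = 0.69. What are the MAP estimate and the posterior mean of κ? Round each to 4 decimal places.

Mode = exp(μ − σ²) = exp(-0.31) = 0.7334.
Mean = exp(μ + σ²/2) = exp(0.725) = 2.0647.

κ_MAP = 0.7334, E[κ|data] = 2.0647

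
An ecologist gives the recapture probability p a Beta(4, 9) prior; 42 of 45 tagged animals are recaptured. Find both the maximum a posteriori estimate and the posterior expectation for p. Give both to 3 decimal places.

Posterior: Beta(4+42, 9+3) = Beta(46, 12).
Mode = (46−1)/(46+12−2) = 45/56 = 0.804.
Mean = 46/(46+12) = 46/58 = 0.793.

MAP = 0.804; posterior mean = 0.793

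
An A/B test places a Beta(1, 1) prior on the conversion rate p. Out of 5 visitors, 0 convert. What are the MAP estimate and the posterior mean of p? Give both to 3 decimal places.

MAP estimate = 0.000, posterior mean = 0.143

Posterior: Beta(1+0, 1+5) = Beta(1, 6).
Since α = 1 ≤ 1 and β > 1, the Beta density is monotone decreasing on [0,1]; the mode is at 0.
Mean = 1/(1+6) = 0.143.
Mean > mode: the posterior has a right tail.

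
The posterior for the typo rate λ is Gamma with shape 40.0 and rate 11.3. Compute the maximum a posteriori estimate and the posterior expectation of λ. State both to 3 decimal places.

Mode = (α−1)/β = 39.0/11.3 = 3.451.
Mean = α/β = 40.0/11.3 = 3.540.

MAP = 3.451, posterior mean = 3.540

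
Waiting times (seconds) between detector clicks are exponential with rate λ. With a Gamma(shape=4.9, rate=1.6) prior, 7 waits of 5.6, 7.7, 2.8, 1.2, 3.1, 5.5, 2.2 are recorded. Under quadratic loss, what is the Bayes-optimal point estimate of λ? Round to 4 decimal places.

Σ times = 28.1. Posterior: Gamma(shape = 4.9+7 = 11.9, rate = 1.6+28.1 = 29.7).
Mode = (α−1)/β = 10.9/29.7 = 0.3670.
Mean = α/β = 11.9/29.7 = 0.4007.
Quadratic loss ⇒ the optimal estimator is the posterior mean.

0.4007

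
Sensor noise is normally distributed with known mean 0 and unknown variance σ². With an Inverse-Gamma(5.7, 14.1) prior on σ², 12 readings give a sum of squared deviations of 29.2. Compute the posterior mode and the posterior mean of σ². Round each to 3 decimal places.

Posterior: Inverse-Gamma(shape = 5.7+12/2 = 11.7, scale = 14.1+29.2/2 = 28.7).
Mode = β/(α+1) = 28.7/12.7 = 2.260.
Mean = β/(α−1) = 28.7/10.7 = 2.682.
The posterior is right-skewed, so the mean exceeds the mode.

σ²_MAP = 2.260, E[σ²|data] = 2.682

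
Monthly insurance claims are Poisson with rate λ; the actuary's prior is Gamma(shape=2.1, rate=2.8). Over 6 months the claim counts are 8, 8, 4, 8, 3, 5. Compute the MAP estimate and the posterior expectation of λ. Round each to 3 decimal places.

λ_MAP = 4.216, E[λ|data] = 4.330

Σ counts = 36. Posterior: Gamma(shape = 2.1+36 = 38.1, rate = 2.8+6 = 8.8).
Mode = (α−1)/β = 37.1/8.8 = 4.216.
Mean = α/β = 38.1/8.8 = 4.330.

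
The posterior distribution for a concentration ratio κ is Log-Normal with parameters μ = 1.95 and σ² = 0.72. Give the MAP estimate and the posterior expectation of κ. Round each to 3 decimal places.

Mode = exp(μ − σ²) = exp(1.23) = 3.421.
Mean = exp(μ + σ²/2) = exp(2.310) = 10.074.

MAP estimate = 3.421, posterior expectation = 10.074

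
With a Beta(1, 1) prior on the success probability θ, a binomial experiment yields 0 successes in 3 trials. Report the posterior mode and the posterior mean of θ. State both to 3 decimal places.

MAP = 0.000, posterior mean = 0.200

Posterior: Beta(1+0, 1+3) = Beta(1, 4).
Since α = 1 ≤ 1 and β > 1, the Beta density is monotone decreasing on [0,1]; the mode is at 0.
Mean = 1/(1+4) = 0.200.
The posterior is right-skewed, so the mean exceeds the mode.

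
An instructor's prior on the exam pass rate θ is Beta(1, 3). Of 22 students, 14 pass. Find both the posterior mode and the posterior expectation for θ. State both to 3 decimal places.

MAP: 0.583. Posterior mean: 0.577.

Posterior: Beta(1+14, 3+8) = Beta(15, 11).
Mode = (15−1)/(15+11−2) = 14/24 = 0.583.
Mean = 15/(15+11) = 15/26 = 0.577.
Mode > mean: the posterior has a left tail.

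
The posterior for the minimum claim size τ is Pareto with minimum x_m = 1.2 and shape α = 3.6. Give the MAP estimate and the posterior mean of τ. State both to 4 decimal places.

MAP = 1.2000; posterior mean = 1.6615

The Pareto density is strictly decreasing on [x_m, ∞), so the mode is x_m = 1.2000.
Mean = α·x_m/(α−1) = 3.6·1.2/2.6 = 1.6615.
Mean > mode: the posterior has a right tail.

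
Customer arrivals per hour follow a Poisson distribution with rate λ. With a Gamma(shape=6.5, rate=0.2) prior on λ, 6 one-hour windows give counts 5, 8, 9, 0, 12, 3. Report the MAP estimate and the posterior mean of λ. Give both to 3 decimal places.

Σ counts = 37. Posterior: Gamma(shape = 6.5+37 = 43.5, rate = 0.2+6 = 6.2).
Mode = (α−1)/β = 42.5/6.2 = 6.855.
Mean = α/β = 43.5/6.2 = 7.016.

λ_MAP = 6.855, E[λ|data] = 7.016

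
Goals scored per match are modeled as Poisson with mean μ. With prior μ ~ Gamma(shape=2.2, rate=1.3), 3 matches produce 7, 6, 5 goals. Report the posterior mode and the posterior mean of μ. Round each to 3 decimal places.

MAP: 4.465. Posterior mean: 4.698.

Σ counts = 18. Posterior: Gamma(shape = 2.2+18 = 20.2, rate = 1.3+3 = 4.3).
Mode = (α−1)/β = 19.2/4.3 = 4.465.
Mean = α/β = 20.2/4.3 = 4.698.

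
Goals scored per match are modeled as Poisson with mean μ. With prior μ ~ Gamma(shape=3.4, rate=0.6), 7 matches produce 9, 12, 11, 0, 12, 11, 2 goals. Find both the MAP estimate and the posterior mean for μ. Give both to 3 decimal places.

MAP = 7.816; posterior mean = 7.947

Σ counts = 57. Posterior: Gamma(shape = 3.4+57 = 60.4, rate = 0.6+7 = 7.6).
Mode = (α−1)/β = 59.4/7.6 = 7.816.
Mean = α/β = 60.4/7.6 = 7.947.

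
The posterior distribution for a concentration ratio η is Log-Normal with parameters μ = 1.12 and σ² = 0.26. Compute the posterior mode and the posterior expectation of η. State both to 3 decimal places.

Mode = exp(μ − σ²) = exp(0.86) = 2.363.
Mean = exp(μ + σ²/2) = exp(1.250) = 3.490.

η_MAP = 2.363, E[η|data] = 3.490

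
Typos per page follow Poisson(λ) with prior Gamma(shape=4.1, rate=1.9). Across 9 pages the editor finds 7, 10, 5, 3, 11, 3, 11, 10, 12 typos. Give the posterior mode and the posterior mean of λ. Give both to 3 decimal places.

λ_MAP = 6.890, E[λ|data] = 6.982

Σ counts = 72. Posterior: Gamma(shape = 4.1+72 = 76.1, rate = 1.9+9 = 10.9).
Mode = (α−1)/β = 75.1/10.9 = 6.890.
Mean = α/β = 76.1/10.9 = 6.982.
The posterior is right-skewed, so the mean exceeds the mode.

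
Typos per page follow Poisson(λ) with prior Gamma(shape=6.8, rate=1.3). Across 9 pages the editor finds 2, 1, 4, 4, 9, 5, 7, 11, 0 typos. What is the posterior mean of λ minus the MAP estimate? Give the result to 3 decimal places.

Σ counts = 43. Posterior: Gamma(shape = 6.8+43 = 49.8, rate = 1.3+9 = 10.3).
Mode = (α−1)/β = 48.8/10.3 = 4.738.
Mean = α/β = 49.8/10.3 = 4.835.
Difference = 4.835 − 4.738 = 0.097.

0.097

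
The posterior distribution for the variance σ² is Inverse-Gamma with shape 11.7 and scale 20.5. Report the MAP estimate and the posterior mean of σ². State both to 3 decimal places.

Mode = β/(α+1) = 20.5/12.7 = 1.614.
Mean = β/(α−1) = 20.5/10.7 = 1.916.
The posterior is right-skewed, so the mean exceeds the mode.

MAP = 1.614; posterior mean = 1.916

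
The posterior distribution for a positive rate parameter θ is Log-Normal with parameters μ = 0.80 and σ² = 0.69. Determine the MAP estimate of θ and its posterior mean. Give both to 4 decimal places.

MAP = 1.1163; posterior mean = 3.1424

Mode = exp(μ − σ²) = exp(0.11) = 1.1163.
Mean = exp(μ + σ²/2) = exp(1.145) = 3.1424.
The posterior is right-skewed, so the mean exceeds the mode.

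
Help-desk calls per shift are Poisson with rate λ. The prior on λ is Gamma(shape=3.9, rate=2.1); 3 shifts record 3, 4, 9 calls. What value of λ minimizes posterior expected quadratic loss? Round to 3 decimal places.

3.902

Σ counts = 16. Posterior: Gamma(shape = 3.9+16 = 19.9, rate = 2.1+3 = 5.1).
Mode = (α−1)/β = 18.9/5.1 = 3.706.
Mean = α/β = 19.9/5.1 = 3.902.
Quadratic loss ⇒ the optimal estimator is the posterior mean.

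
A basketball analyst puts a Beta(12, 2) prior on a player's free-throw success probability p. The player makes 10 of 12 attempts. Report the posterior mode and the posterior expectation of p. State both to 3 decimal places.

Posterior: Beta(12+10, 2+2) = Beta(22, 4).
Mode = (22−1)/(22+4−2) = 21/24 = 0.875.
Mean = 22/(22+4) = 22/26 = 0.846.
The mean is pulled below the mode by the posterior's left skew.

posterior mode = 0.875, posterior expectation = 0.846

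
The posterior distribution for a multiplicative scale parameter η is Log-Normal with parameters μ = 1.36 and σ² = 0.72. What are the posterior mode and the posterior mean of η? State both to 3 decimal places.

Mode = exp(μ − σ²) = exp(0.64) = 1.896.
Mean = exp(μ + σ²/2) = exp(1.720) = 5.585.

η_MAP = 1.896, E[η|data] = 5.585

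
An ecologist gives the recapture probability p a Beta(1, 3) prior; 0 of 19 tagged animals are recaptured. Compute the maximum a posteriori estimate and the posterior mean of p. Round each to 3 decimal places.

Posterior: Beta(1+0, 3+19) = Beta(1, 22).
Since α = 1 ≤ 1 and β > 1, the Beta density is monotone decreasing on [0,1]; the mode is at 0.
Mean = 1/(1+22) = 0.043.
Mean > mode: the posterior has a right tail.

maximum a posteriori estimate = 0.000, posterior mean = 0.043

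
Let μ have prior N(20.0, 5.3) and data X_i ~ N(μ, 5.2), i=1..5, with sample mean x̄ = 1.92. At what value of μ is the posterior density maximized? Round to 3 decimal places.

4.886

Posterior for μ is Normal. Precision-weighted mean: (1/5.3·20.0 + 5/5.2·1.92) / (1/5.3 + 5/5.2) = 4.886.
A Normal posterior is symmetric, so mode = mean.
This is the posterior mode — the MAP estimate.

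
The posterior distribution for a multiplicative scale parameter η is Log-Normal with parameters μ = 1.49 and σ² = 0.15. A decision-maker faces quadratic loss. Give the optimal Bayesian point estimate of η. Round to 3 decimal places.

4.783

Mode = exp(μ − σ²) = exp(1.34) = 3.819.
Mean = exp(μ + σ²/2) = exp(1.565) = 4.783.
Quadratic loss ⇒ the optimal estimator is the posterior mean.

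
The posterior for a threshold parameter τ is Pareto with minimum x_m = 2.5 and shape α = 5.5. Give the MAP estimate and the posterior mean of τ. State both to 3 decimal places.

The Pareto density is strictly decreasing on [x_m, ∞), so the mode is x_m = 2.500.
Mean = α·x_m/(α−1) = 5.5·2.5/4.5 = 3.056.

MAP = 2.500; posterior mean = 3.056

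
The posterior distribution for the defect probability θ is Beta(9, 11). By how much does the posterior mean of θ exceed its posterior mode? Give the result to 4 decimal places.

0.0056

Mode = (9−1)/(9+11−2) = 8/18 = 0.4444.
Mean = 9/(9+11) = 9/20 = 0.4500.
Difference = 0.4500 − 0.4444 = 0.0056.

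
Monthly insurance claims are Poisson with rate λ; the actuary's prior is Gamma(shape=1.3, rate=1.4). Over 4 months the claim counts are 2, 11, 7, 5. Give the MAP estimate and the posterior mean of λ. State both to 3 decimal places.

Σ counts = 25. Posterior: Gamma(shape = 1.3+25 = 26.3, rate = 1.4+4 = 5.4).
Mode = (α−1)/β = 25.3/5.4 = 4.685.
Mean = α/β = 26.3/5.4 = 4.870.

MAP estimate = 4.685, posterior mean = 4.870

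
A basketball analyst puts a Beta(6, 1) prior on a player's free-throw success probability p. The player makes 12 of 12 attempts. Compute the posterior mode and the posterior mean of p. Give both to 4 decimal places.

Posterior: Beta(6+12, 1+0) = Beta(18, 1).
Since β = 1 ≤ 1 and α > 1, the Beta density is monotone increasing on [0,1]; the mode is at 1.
Mean = 18/(18+1) = 0.9474.
Left-skewed posterior ⇒ mean < mode.

MAP: 1.0000. Posterior mean: 0.9474.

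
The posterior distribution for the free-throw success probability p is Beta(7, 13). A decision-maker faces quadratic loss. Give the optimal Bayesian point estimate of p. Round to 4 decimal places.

Mode = (7−1)/(7+13−2) = 6/18 = 0.3333.
Mean = 7/(7+13) = 7/20 = 0.3500.
Quadratic loss ⇒ the optimal estimator is the posterior mean.

0.3500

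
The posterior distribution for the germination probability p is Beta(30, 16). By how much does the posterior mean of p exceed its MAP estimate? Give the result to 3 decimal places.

-0.007

Mode = (30−1)/(30+16−2) = 29/44 = 0.659.
Mean = 30/(30+16) = 30/46 = 0.652.
Difference = 0.652 − 0.659 = -0.007.
Mode > mean: the posterior has a left tail.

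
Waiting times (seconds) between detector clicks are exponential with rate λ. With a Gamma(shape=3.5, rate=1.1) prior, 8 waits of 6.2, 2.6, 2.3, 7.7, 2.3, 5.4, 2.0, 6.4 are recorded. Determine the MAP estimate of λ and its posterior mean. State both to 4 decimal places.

MAP estimate = 0.2917, posterior mean = 0.3194

Σ times = 34.9. Posterior: Gamma(shape = 3.5+8 = 11.5, rate = 1.1+34.9 = 36.0).
Mode = (α−1)/β = 10.5/36.0 = 0.2917.
Mean = α/β = 11.5/36.0 = 0.3194.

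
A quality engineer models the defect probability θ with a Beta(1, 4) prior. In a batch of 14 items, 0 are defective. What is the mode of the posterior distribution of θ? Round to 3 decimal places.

Posterior: Beta(1+0, 4+14) = Beta(1, 18).
Since α = 1 ≤ 1 and β > 1, the Beta density is monotone decreasing on [0,1]; the mode is at 0.
Mean = 1/(1+18) = 0.053.
This is the posterior mode — the MAP estimate.

0.000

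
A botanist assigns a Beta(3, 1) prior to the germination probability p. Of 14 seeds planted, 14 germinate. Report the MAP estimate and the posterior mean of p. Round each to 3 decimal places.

Posterior: Beta(3+14, 1+0) = Beta(17, 1).
Since β = 1 ≤ 1 and α > 1, the Beta density is monotone increasing on [0,1]; the mode is at 1.
Mean = 17/(17+1) = 0.944.

MAP: 1.000. Posterior mean: 0.944.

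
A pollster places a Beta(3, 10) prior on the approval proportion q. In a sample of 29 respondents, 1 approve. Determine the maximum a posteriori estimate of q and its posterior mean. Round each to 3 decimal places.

Posterior: Beta(3+1, 10+28) = Beta(4, 38).
Mode = (4−1)/(4+38−2) = 3/40 = 0.075.
Mean = 4/(4+38) = 4/42 = 0.095.

q_MAP = 0.075, E[q|data] = 0.095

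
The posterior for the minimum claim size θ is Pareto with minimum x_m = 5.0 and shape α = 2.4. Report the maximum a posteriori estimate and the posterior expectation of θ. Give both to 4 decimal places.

θ_MAP = 5.0000, E[θ|data] = 8.5714

The Pareto density is strictly decreasing on [x_m, ∞), so the mode is x_m = 5.0000.
Mean = α·x_m/(α−1) = 2.4·5.0/1.4 = 8.5714.
The posterior is right-skewed, so the mean exceeds the mode.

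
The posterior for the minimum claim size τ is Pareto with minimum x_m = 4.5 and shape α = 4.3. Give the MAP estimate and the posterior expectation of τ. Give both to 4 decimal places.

MAP: 4.5000. Posterior mean: 5.8636.

The Pareto density is strictly decreasing on [x_m, ∞), so the mode is x_m = 4.5000.
Mean = α·x_m/(α−1) = 4.3·4.5/3.3 = 5.8636.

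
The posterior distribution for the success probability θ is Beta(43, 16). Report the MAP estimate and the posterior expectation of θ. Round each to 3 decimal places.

MAP = 0.737; posterior mean = 0.729

Mode = (43−1)/(43+16−2) = 42/57 = 0.737.
Mean = 43/(43+16) = 43/59 = 0.729.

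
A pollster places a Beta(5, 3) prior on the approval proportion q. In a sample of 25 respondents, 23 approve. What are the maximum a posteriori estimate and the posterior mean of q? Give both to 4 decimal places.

Posterior: Beta(5+23, 3+2) = Beta(28, 5).
Mode = (28−1)/(28+5−2) = 27/31 = 0.8710.
Mean = 28/(28+5) = 28/33 = 0.8485.

MAP: 0.8710. Posterior mean: 0.8485.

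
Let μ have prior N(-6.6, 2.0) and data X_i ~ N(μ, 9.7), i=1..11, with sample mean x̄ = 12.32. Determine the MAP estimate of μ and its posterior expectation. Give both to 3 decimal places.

Posterior for μ is Normal. Precision-weighted mean: (1/2.0·-6.6 + 11/9.7·12.32) / (1/2.0 + 11/9.7) = 6.531.
A Normal posterior is symmetric, so mode = mean.

MAP = 6.531; posterior mean = 6.531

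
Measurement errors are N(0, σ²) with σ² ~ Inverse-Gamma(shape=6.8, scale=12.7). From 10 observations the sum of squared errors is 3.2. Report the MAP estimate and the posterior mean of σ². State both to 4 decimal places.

σ²_MAP = 1.1172, E[σ²|data] = 1.3241

Posterior: Inverse-Gamma(shape = 6.8+10/2 = 11.8, scale = 12.7+3.2/2 = 14.3).
Mode = β/(α+1) = 14.3/12.8 = 1.1172.
Mean = β/(α−1) = 14.3/10.8 = 1.3241.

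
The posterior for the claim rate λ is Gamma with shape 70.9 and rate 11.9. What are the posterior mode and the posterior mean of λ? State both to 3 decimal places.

MAP: 5.874. Posterior mean: 5.958.

Mode = (α−1)/β = 69.9/11.9 = 5.874.
Mean = α/β = 70.9/11.9 = 5.958.
Right-skewed posterior ⇒ mode < mean.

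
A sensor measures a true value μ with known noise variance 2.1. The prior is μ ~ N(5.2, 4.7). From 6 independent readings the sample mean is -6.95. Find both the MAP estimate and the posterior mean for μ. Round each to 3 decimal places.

Posterior for μ is Normal. Precision-weighted mean: (1/4.7·5.2 + 6/2.1·-6.95) / (1/4.7 + 6/2.1) = -6.108.
A Normal posterior is symmetric, so mode = mean.

MAP: -6.108. Posterior mean: -6.108.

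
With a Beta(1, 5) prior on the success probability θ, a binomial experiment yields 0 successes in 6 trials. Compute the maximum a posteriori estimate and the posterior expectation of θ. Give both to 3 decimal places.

Posterior: Beta(1+0, 5+6) = Beta(1, 11).
Since α = 1 ≤ 1 and β > 1, the Beta density is monotone decreasing on [0,1]; the mode is at 0.
Mean = 1/(1+11) = 0.083.

MAP = 0.000, posterior mean = 0.083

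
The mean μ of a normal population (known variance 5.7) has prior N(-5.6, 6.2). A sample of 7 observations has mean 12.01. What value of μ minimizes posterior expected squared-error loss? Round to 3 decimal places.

Posterior for μ is Normal. Precision-weighted mean: (1/6.2·-5.6 + 7/5.7·12.01) / (1/6.2 + 7/5.7) = 9.966.
A Normal posterior is symmetric, so mode = mean.
Squared-error loss ⇒ the optimal estimator is the posterior mean.

9.966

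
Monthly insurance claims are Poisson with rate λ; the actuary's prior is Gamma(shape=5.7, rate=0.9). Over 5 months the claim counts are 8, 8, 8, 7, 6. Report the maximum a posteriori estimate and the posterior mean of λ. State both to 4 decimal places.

maximum a posteriori estimate = 7.0678, posterior mean = 7.2373

Σ counts = 37. Posterior: Gamma(shape = 5.7+37 = 42.7, rate = 0.9+5 = 5.9).
Mode = (α−1)/β = 41.7/5.9 = 7.0678.
Mean = α/β = 42.7/5.9 = 7.2373.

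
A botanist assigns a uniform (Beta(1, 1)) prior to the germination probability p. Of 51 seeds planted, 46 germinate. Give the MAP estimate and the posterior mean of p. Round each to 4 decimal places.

Posterior: Beta(1+46, 1+5) = Beta(47, 6).
Mode = (47−1)/(47+6−2) = 46/51 = 0.9020.
Mean = 47/(47+6) = 47/53 = 0.8868.

MAP estimate = 0.9020, posterior mean = 0.8868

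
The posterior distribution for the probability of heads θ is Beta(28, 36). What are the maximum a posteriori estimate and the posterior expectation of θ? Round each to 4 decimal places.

maximum a posteriori estimate = 0.4355, posterior expectation = 0.4375

Mode = (28−1)/(28+36−2) = 27/62 = 0.4355.
Mean = 28/(28+36) = 28/64 = 0.4375.
Mean > mode: the posterior has a right tail.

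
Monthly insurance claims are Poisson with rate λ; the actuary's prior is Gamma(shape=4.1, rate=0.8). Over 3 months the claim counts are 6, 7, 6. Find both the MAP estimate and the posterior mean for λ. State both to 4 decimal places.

MAP = 5.8158; posterior mean = 6.0789

Σ counts = 19. Posterior: Gamma(shape = 4.1+19 = 23.1, rate = 0.8+3 = 3.8).
Mode = (α−1)/β = 22.1/3.8 = 5.8158.
Mean = α/β = 23.1/3.8 = 6.0789.
The posterior is right-skewed, so the mean exceeds the mode.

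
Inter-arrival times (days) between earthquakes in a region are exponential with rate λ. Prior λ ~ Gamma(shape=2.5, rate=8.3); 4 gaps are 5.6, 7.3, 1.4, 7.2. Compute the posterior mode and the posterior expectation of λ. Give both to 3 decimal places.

posterior mode = 0.185, posterior expectation = 0.218

Σ times = 21.5. Posterior: Gamma(shape = 2.5+4 = 6.5, rate = 8.3+21.5 = 29.8).
Mode = (α−1)/β = 5.5/29.8 = 0.185.
Mean = α/β = 6.5/29.8 = 0.218.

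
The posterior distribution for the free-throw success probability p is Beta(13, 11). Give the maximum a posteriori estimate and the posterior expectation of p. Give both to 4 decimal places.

MAP: 0.5455. Posterior mean: 0.5417.

Mode = (13−1)/(13+11−2) = 12/22 = 0.5455.
Mean = 13/(13+11) = 13/24 = 0.5417.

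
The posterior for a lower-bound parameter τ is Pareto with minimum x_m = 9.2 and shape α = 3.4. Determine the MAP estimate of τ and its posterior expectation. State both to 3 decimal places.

The Pareto density is strictly decreasing on [x_m, ∞), so the mode is x_m = 9.200.
Mean = α·x_m/(α−1) = 3.4·9.2/2.4 = 13.033.

MAP estimate = 9.200, posterior expectation = 13.033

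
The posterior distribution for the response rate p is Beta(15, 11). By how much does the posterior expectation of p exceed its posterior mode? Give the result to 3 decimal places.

-0.006

Mode = (15−1)/(15+11−2) = 14/24 = 0.583.
Mean = 15/(15+11) = 15/26 = 0.577.
Difference = 0.577 − 0.583 = -0.006.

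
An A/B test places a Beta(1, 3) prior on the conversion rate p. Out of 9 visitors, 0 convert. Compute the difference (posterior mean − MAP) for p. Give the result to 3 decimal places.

0.077

Posterior: Beta(1+0, 3+9) = Beta(1, 12).
Since α = 1 ≤ 1 and β > 1, the Beta density is monotone decreasing on [0,1]; the mode is at 0.
Mean = 1/(1+12) = 0.077.
Difference = 0.077 − 0.000 = 0.077.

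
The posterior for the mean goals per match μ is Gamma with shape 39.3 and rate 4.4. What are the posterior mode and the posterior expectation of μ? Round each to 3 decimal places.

Mode = (α−1)/β = 38.3/4.4 = 8.705.
Mean = α/β = 39.3/4.4 = 8.932.

MAP = 8.705, posterior mean = 8.932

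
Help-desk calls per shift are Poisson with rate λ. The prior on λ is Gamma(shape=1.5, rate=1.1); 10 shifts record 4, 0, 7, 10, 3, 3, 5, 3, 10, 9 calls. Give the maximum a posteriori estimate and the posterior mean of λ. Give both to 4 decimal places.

Σ counts = 54. Posterior: Gamma(shape = 1.5+54 = 55.5, rate = 1.1+10 = 11.1).
Mode = (α−1)/β = 54.5/11.1 = 4.9099.
Mean = α/β = 55.5/11.1 = 5.0000.
Mean > mode: the posterior has a right tail.

MAP = 4.9099; posterior mean = 5.0000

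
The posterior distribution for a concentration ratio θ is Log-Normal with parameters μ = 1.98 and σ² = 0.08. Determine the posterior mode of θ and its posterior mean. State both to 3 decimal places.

Mode = exp(μ − σ²) = exp(1.90) = 6.686.
Mean = exp(μ + σ²/2) = exp(2.020) = 7.538.
The mean is pulled above the mode by the posterior's right skew.

MAP: 6.686. Posterior mean: 7.538.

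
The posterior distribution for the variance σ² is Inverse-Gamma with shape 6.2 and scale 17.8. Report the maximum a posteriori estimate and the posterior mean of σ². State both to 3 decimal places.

Mode = β/(α+1) = 17.8/7.2 = 2.472.
Mean = β/(α−1) = 17.8/5.2 = 3.423.

MAP: 2.472. Posterior mean: 3.423.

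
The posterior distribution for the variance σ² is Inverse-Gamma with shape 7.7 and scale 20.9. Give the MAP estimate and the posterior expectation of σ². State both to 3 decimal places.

Mode = β/(α+1) = 20.9/8.7 = 2.402.
Mean = β/(α−1) = 20.9/6.7 = 3.119.
Right-skewed posterior ⇒ mode < mean.

MAP = 2.402; posterior mean = 3.119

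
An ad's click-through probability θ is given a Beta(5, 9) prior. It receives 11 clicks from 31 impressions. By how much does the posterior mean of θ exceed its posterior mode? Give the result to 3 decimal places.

Posterior: Beta(5+11, 9+20) = Beta(16, 29).
Mode = (16−1)/(16+29−2) = 15/43 = 0.349.
Mean = 16/(16+29) = 16/45 = 0.356.
Difference = 0.356 − 0.349 = 0.007.
The mean is pulled above the mode by the posterior's right skew.

0.007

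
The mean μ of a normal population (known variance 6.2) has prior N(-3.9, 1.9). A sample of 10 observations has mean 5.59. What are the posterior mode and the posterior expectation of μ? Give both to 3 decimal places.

posterior mode = 3.255, posterior expectation = 3.255

Posterior for μ is Normal. Precision-weighted mean: (1/1.9·-3.9 + 10/6.2·5.59) / (1/1.9 + 10/6.2) = 3.255.
A Normal posterior is symmetric, so mode = mean.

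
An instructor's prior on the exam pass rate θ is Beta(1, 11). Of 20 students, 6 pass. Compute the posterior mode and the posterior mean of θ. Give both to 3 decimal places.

Posterior: Beta(1+6, 11+14) = Beta(7, 25).
Mode = (7−1)/(7+25−2) = 6/30 = 0.200.
Mean = 7/(7+25) = 7/32 = 0.219.

posterior mode = 0.200, posterior mean = 0.219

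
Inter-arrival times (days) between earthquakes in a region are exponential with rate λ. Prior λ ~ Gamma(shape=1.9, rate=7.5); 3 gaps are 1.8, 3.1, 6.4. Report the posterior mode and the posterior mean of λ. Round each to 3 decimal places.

Σ times = 11.3. Posterior: Gamma(shape = 1.9+3 = 4.9, rate = 7.5+11.3 = 18.8).
Mode = (α−1)/β = 3.9/18.8 = 0.207.
Mean = α/β = 4.9/18.8 = 0.261.

MAP = 0.207, posterior mean = 0.261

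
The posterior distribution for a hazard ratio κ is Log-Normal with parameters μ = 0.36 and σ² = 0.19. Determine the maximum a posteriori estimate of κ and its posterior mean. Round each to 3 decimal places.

Mode = exp(μ − σ²) = exp(0.17) = 1.185.
Mean = exp(μ + σ²/2) = exp(0.455) = 1.576.
The mean is pulled above the mode by the posterior's right skew.

MAP: 1.185. Posterior mean: 1.576.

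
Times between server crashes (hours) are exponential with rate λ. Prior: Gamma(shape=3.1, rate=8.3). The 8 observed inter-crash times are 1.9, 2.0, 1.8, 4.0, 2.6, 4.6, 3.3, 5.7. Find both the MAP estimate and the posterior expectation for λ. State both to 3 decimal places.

Σ times = 25.9. Posterior: Gamma(shape = 3.1+8 = 11.1, rate = 8.3+25.9 = 34.2).
Mode = (α−1)/β = 10.1/34.2 = 0.295.
Mean = α/β = 11.1/34.2 = 0.325.
Right-skewed posterior ⇒ mode < mean.

MAP = 0.295, posterior mean = 0.325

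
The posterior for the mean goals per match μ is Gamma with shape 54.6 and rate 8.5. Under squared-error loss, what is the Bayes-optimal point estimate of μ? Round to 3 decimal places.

Mode = (α−1)/β = 53.6/8.5 = 6.306.
Mean = α/β = 54.6/8.5 = 6.424.
Squared-error loss ⇒ the optimal estimator is the posterior mean.

6.424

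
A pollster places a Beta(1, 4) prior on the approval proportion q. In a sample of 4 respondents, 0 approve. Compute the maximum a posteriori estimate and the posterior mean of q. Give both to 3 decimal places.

Posterior: Beta(1+0, 4+4) = Beta(1, 8).
Since α = 1 ≤ 1 and β > 1, the Beta density is monotone decreasing on [0,1]; the mode is at 0.
Mean = 1/(1+8) = 0.111.

MAP = 0.000; posterior mean = 0.111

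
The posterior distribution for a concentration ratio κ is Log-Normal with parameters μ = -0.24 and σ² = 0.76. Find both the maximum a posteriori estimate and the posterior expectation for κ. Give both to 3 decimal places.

κ_MAP = 0.368, E[κ|data] = 1.150

Mode = exp(μ − σ²) = exp(-1.00) = 0.368.
Mean = exp(μ + σ²/2) = exp(0.140) = 1.150.
Right-skewed posterior ⇒ mode < mean.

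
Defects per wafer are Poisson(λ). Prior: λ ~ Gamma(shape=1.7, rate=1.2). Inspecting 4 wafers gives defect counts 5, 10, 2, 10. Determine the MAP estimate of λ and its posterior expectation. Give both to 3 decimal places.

λ_MAP = 5.327, E[λ|data] = 5.519

Σ counts = 27. Posterior: Gamma(shape = 1.7+27 = 28.7, rate = 1.2+4 = 5.2).
Mode = (α−1)/β = 27.7/5.2 = 5.327.
Mean = α/β = 28.7/5.2 = 5.519.
Right-skewed posterior ⇒ mode < mean.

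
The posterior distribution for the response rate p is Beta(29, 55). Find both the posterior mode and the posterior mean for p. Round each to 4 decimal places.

Mode = (29−1)/(29+55−2) = 28/82 = 0.3415.
Mean = 29/(29+55) = 29/84 = 0.3452.
Right-skewed posterior ⇒ mode < mean.

p_MAP = 0.3415, E[p|data] = 0.3452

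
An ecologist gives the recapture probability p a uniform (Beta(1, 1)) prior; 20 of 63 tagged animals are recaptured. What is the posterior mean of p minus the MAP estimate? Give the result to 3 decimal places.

0.006

Posterior: Beta(1+20, 1+43) = Beta(21, 44).
Mode = (21−1)/(21+44−2) = 20/63 = 0.317.
With a flat prior the MAP equals the MLE, 20/63.
Mean = 21/(21+44) = 21/65 = 0.323.
Difference = 0.323 − 0.317 = 0.006.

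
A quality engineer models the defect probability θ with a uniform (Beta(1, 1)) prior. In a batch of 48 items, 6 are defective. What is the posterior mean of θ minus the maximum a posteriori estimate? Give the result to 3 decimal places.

Posterior: Beta(1+6, 1+42) = Beta(7, 43).
Mode = (7−1)/(7+43−2) = 6/48 = 0.125.
With a flat prior the MAP equals the MLE, 6/48.
Mean = 7/(7+43) = 7/50 = 0.140.
Difference = 0.140 − 0.125 = 0.015.

0.015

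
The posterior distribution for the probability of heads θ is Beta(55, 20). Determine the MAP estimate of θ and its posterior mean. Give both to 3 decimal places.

Mode = (55−1)/(55+20−2) = 54/73 = 0.740.
Mean = 55/(55+20) = 55/75 = 0.733.

MAP = 0.740, posterior mean = 0.733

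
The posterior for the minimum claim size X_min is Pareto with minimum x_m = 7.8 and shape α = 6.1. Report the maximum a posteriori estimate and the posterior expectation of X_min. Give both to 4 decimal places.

X_min_MAP = 7.8000, E[X_min|data] = 9.3294

The Pareto density is strictly decreasing on [x_m, ∞), so the mode is x_m = 7.8000.
Mean = α·x_m/(α−1) = 6.1·7.8/5.1 = 9.3294.
Mean > mode: the posterior has a right tail.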